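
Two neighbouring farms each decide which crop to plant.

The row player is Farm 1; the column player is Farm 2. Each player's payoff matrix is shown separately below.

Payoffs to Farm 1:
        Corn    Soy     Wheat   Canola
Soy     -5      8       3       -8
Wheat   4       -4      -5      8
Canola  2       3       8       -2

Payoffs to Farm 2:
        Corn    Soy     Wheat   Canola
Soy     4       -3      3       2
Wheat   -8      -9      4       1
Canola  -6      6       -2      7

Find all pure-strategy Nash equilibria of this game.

Mark each player's best response to every combination of opponents' strategies; a profile where every player is best-responding is a pure Nash equilibrium.
Farm 1 against Corn: payoffs -5, 4, 2 → best response Wheat.
Farm 1 against Soy: payoffs 8, -4, 3 → best response Soy.
Farm 1 against Wheat: payoffs 3, -5, 8 → best response Canola.
Farm 1 against Canola: payoffs -8, 8, -2 → best response Wheat.
Farm 2 against Soy: payoffs 4, -3, 3, 2 → best response Corn.
Farm 2 against Wheat: payoffs -8, -9, 4, 1 → best response Wheat.
Farm 2 against Canola: payoffs -6, 6, -2, 7 → best response Canola.
No profile is a mutual best response for all players.

This game has no pure Nash equilibrium.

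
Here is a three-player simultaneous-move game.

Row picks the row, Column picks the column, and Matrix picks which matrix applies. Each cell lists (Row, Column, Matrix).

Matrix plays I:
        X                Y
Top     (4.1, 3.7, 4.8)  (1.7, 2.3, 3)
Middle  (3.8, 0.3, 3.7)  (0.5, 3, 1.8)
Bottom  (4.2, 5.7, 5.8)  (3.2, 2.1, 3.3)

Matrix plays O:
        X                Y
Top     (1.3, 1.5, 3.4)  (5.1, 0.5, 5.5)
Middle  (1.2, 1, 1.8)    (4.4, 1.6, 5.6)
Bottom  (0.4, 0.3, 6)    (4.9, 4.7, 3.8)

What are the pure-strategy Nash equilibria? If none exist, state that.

There is no pure-strategy Nash equilibrium.

Mark each player's best response to every combination of opponents' strategies; a profile where every player is best-responding is a pure Nash equilibrium.
Row against (X, I): payoffs 4.1, 3.8, 4.2 → best response Bottom.
Row against (X, O): payoffs 1.3, 1.2, 0.4 → best response Top.
Row against (Y, I): payoffs 1.7, 0.5, 3.2 → best response Bottom.
Row against (Y, O): payoffs 5.1, 4.4, 4.9 → best response Top.
Column against (Top, I): payoffs 3.7, 2.3 → best response X.
Column against (Top, O): payoffs 1.5, 0.5 → best response X.
Column against (Middle, I): payoffs 0.3, 3 → best response Y.
Column against (Middle, O): payoffs 1, 1.6 → best response Y.
Column against (Bottom, I): payoffs 5.7, 2.1 → best response X.
Column against (Bottom, O): payoffs 0.3, 4.7 → best response Y.
Matrix against (Top, X): payoffs 4.8, 3.4 → best response I.
Matrix against (Top, Y): payoffs 3, 5.5 → best response O.
Matrix against (Middle, X): payoffs 3.7, 1.8 → best response I.
Matrix against (Middle, Y): payoffs 1.8, 5.6 → best response O.
Matrix against (Bottom, X): payoffs 5.8, 6 → best response O.
Matrix against (Bottom, Y): payoffs 3.3, 3.8 → best response O.
No profile is a mutual best response for all players.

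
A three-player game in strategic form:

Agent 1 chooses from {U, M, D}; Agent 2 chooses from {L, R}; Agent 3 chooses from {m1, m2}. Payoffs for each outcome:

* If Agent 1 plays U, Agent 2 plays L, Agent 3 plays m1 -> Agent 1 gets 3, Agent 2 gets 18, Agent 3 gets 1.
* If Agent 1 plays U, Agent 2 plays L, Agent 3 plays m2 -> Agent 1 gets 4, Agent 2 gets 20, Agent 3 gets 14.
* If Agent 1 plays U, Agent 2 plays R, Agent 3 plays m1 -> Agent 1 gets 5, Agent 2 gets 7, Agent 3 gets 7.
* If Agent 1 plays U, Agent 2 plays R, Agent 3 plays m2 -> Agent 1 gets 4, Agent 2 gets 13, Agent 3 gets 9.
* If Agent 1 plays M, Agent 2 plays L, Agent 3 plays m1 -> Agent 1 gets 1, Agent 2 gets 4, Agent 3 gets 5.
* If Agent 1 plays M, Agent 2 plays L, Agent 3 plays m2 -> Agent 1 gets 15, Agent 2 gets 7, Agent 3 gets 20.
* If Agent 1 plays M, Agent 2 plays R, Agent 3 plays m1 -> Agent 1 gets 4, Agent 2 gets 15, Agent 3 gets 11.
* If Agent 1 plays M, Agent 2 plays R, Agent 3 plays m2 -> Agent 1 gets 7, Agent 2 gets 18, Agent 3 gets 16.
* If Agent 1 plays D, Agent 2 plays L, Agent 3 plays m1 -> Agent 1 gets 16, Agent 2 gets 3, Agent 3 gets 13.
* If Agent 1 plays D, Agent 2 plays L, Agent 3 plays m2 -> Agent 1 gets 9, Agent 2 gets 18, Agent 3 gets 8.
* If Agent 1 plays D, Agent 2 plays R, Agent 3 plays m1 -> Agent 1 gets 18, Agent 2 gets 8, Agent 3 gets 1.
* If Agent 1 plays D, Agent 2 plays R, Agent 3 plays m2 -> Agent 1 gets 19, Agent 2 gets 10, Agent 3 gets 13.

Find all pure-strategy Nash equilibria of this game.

none

For each strategy profile, look for a profitable unilateral deviation.
(U, L, m1): Agent 1 can switch to D (3 → 16). Not NE.
(U, L, m2): Agent 1 can switch to M (4 → 15). Not NE.
(U, R, m1): Agent 1 can switch to D (5 → 18). Not NE.
(U, R, m2): Agent 1 can switch to M (4 → 7). Not NE.
(M, L, m1): Agent 1 can switch to U (1 → 3). Not NE.
(M, L, m2): Agent 2 can switch to R (7 → 18). Not NE.
(M, R, m1): Agent 1 can switch to U (4 → 5). Not NE.
(M, R, m2): Agent 1 can switch to D (7 → 19). Not NE.
(D, L, m1): Agent 2 can switch to R (3 → 8). Not NE.
(D, L, m2): Agent 1 can switch to M (9 → 15). Not NE.
(D, R, m1): Agent 3 can switch to m2 (1 → 13). Not NE.
(D, R, m2): Agent 2 can switch to L (10 → 18). Not NE.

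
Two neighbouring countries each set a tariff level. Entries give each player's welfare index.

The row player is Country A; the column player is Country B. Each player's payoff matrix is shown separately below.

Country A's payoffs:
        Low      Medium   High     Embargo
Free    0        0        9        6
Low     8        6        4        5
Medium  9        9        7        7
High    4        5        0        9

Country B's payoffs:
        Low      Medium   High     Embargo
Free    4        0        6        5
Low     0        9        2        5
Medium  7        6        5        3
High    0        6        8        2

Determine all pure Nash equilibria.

Pure-strategy Nash equilibria: (Free, High) and (Medium, Low)

For each player, find the best response to each opponent profile; mutual best responses are the pure NE.
Country A against Low: payoffs 0, 8, 9, 4 → best response Medium.
Country A against Medium: payoffs 0, 6, 9, 5 → best response Medium.
Country A against High: payoffs 9, 4, 7, 0 → best response Free.
Country A against Embargo: payoffs 6, 5, 7, 9 → best response High.
Country B against Free: payoffs 4, 0, 6, 5 → best response High.
Country B against Low: payoffs 0, 9, 2, 5 → best response Medium.
Country B against Medium: payoffs 7, 6, 5, 3 → best response Low.
Country B against High: payoffs 0, 6, 8, 2 → best response High.
Mutual best responses: (Free, High); (Medium, Low).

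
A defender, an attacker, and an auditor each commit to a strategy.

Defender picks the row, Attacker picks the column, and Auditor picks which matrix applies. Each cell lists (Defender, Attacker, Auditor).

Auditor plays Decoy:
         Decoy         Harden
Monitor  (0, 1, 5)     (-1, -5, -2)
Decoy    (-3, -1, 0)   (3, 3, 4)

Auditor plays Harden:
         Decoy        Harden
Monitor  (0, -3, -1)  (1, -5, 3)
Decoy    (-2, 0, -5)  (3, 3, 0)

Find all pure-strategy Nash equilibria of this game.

The pure Nash equilibria are (Monitor, Decoy, Decoy); (Decoy, Harden, Decoy).

(Monitor, Decoy, Decoy): Defender gets 0, best alternative -3; Attacker gets 1, best alternative -5; Auditor gets 5, best alternative -1. No profitable deviation — NE.
(Monitor, Decoy, Harden): Auditor can switch to Decoy (-1 → 5). Not NE.
(Monitor, Harden, Decoy): Defender can switch to Decoy (-1 → 3). Not NE.
(Monitor, Harden, Harden): Defender can switch to Decoy (1 → 3). Not NE.
(Decoy, Decoy, Decoy): Defender can switch to Monitor (-3 → 0). Not NE.
(Decoy, Decoy, Harden): Defender can switch to Monitor (-2 → 0). Not NE.
(Decoy, Harden, Decoy): Defender gets 3, best alternative -1; Attacker gets 3, best alternative -1; Auditor gets 4, best alternative 0. No profitable deviation — NE.
(Decoy, Harden, Harden): Auditor can switch to Decoy (0 → 4). Not NE.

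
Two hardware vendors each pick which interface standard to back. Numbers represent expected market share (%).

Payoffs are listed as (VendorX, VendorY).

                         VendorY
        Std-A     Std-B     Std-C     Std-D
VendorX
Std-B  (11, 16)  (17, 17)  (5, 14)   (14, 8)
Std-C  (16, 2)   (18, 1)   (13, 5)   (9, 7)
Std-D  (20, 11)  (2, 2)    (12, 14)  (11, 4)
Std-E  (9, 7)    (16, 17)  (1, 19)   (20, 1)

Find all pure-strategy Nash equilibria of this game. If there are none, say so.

For each strategy profile, look for a profitable unilateral deviation.
(Std-B, Std-A): VendorX can switch to Std-C (11 → 16). Not NE.
(Std-B, Std-B): VendorX can switch to Std-C (17 → 18). Not NE.
(Std-B, Std-C): VendorX can switch to Std-C (5 → 13). Not NE.
(Std-B, Std-D): VendorX can switch to Std-E (14 → 20). Not NE.
(Std-C, Std-A): VendorX can switch to Std-D (16 → 20). Not NE.
(Std-C, Std-B): VendorY can switch to Std-A (1 → 2). Not NE.
(Std-C, Std-C): VendorY can switch to Std-D (5 → 7). Not NE.
(Std-C, Std-D): VendorX can switch to Std-B (9 → 14). Not NE.
(The remaining 8 profiles each have a profitable deviation by the same check.)

This game has no pure Nash equilibrium.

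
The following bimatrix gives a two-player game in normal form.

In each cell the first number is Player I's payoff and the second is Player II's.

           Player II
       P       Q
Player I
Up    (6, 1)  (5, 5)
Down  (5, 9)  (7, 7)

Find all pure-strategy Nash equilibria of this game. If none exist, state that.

No pure-strategy Nash equilibrium.

(Up, P): Player II can switch to Q (1 → 5). Not NE.
(Up, Q): Player I can switch to Down (5 → 7). Not NE.
(Down, P): Player I can switch to Up (5 → 6). Not NE.
(Down, Q): Player II can switch to P (7 → 9). Not NE.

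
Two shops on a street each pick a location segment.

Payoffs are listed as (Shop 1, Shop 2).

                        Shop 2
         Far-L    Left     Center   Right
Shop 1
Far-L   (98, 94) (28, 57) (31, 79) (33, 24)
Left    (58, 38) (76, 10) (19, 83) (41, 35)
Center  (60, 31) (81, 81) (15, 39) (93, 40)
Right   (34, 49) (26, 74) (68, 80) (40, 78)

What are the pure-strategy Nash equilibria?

(Far-L, Far-L): Shop 1 gets 98, best alternative 60; Shop 2 gets 94, best alternative 79. No profitable deviation — NE.
(Far-L, Left): Shop 1 can switch to Left (28 → 76). Not NE.
(Far-L, Center): Shop 1 can switch to Right (31 → 68). Not NE.
(Far-L, Right): Shop 1 can switch to Left (33 → 41). Not NE.
(Left, Far-L): Shop 1 can switch to Far-L (58 → 98). Not NE.
(Left, Left): Shop 1 can switch to Center (76 → 81). Not NE.
(Left, Center): Shop 1 can switch to Far-L (19 → 31). Not NE.
(Center, Left): Shop 1 gets 81, best alternative 76; Shop 2 gets 81, best alternative 40. No profitable deviation — NE.
(Right, Center): Shop 1 gets 68, best alternative 31; Shop 2 gets 80, best alternative 78. No profitable deviation — NE.
(The remaining 7 profiles each have a profitable deviation by the same check.)

Pure-strategy Nash equilibria: (Far-L, Far-L), (Center, Left), (Right, Center)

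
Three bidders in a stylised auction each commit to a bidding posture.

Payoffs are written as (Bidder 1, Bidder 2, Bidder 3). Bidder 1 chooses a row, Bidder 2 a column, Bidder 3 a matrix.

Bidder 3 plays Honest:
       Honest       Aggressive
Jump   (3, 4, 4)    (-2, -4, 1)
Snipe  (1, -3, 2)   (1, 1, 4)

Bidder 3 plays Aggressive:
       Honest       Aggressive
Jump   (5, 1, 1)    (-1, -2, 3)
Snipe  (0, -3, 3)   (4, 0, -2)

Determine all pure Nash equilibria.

For each strategy profile, look for a profitable unilateral deviation.
(Jump, Honest, Honest): Bidder 1 gets 3, best alternative 1; Bidder 2 gets 4, best alternative -4; Bidder 3 gets 4, best alternative 1. No profitable deviation — NE.
(Jump, Honest, Aggressive): Bidder 3 can switch to Honest (1 → 4). Not NE.
(Jump, Aggressive, Honest): Bidder 1 can switch to Snipe (-2 → 1). Not NE.
(Jump, Aggressive, Aggressive): Bidder 1 can switch to Snipe (-1 → 4). Not NE.
(Snipe, Honest, Honest): Bidder 1 can switch to Jump (1 → 3). Not NE.
(Snipe, Honest, Aggressive): Bidder 1 can switch to Jump (0 → 5). Not NE.
(Snipe, Aggressive, Honest): Bidder 1 gets 1, best alternative -2; Bidder 2 gets 1, best alternative -3; Bidder 3 gets 4, best alternative -2. No profitable deviation — NE.
(Snipe, Aggressive, Aggressive): Bidder 3 can switch to Honest (-2 → 4). Not NE.

(Jump, Honest, Honest) and (Snipe, Aggressive, Honest)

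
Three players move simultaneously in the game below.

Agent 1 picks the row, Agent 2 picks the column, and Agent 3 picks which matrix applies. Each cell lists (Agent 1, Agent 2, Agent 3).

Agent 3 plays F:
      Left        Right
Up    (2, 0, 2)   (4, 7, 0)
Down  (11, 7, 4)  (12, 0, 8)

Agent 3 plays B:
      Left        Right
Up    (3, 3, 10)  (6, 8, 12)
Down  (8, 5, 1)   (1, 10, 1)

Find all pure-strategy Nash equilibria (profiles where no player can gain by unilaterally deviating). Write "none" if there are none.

(Up, Left, F): Agent 1 can switch to Down (2 → 11). Not NE.
(Up, Left, B): Agent 1 can switch to Down (3 → 8). Not NE.
(Up, Right, F): Agent 1 can switch to Down (4 → 12). Not NE.
(Up, Right, B): Agent 1 gets 6, best alternative 1; Agent 2 gets 8, best alternative 3; Agent 3 gets 12, best alternative 0. No profitable deviation — NE.
(Down, Left, F): Agent 1 gets 11, best alternative 2; Agent 2 gets 7, best alternative 0; Agent 3 gets 4, best alternative 1. No profitable deviation — NE.
(Down, Left, B): Agent 2 can switch to Right (5 → 10). Not NE.
(Down, Right, F): Agent 2 can switch to Left (0 → 7). Not NE.
(Down, Right, B): Agent 1 can switch to Up (1 → 6). Not NE.

(Up, Right, B) and (Down, Left, F)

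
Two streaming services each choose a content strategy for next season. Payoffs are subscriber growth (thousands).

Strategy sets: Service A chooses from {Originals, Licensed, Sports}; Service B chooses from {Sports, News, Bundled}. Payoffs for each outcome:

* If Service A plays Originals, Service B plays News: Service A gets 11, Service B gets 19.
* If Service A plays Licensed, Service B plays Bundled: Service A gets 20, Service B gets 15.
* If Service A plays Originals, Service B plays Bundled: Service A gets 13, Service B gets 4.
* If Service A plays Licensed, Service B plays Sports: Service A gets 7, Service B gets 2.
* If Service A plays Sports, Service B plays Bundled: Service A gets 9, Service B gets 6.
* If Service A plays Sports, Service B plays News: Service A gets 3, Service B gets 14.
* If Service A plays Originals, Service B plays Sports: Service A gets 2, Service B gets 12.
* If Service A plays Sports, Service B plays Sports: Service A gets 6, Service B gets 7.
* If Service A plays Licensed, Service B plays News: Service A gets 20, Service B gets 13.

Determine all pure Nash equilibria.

The unique pure-strategy Nash equilibrium is (Licensed, Bundled).

Check each profile: it is a Nash equilibrium iff no player can strictly gain by switching unilaterally.
(Originals, Sports): Service A can switch to Licensed (2 → 7). Not NE.
(Originals, News): Service A can switch to Licensed (11 → 20). Not NE.
(Originals, Bundled): Service A can switch to Licensed (13 → 20). Not NE.
(Licensed, Sports): Service B can switch to News (2 → 13). Not NE.
(Licensed, News): Service B can switch to Bundled (13 → 15). Not NE.
(Licensed, Bundled): Service A gets 20, best alternative 13; Service B gets 15, best alternative 13. No profitable deviation — NE.
(Sports, Sports): Service A can switch to Licensed (6 → 7). Not NE.
(Sports, News): Service A can switch to Originals (3 → 11). Not NE.
(Sports, Bundled): Service A can switch to Originals (9 → 13). Not NE.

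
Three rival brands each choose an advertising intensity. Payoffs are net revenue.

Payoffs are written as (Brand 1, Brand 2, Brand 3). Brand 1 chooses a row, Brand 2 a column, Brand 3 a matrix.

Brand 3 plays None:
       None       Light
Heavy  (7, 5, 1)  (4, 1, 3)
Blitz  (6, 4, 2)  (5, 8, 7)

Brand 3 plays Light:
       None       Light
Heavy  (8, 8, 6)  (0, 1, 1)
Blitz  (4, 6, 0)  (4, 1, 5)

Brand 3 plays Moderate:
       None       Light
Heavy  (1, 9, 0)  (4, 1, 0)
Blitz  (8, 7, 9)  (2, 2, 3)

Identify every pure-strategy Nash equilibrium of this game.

(Heavy, None, Light); (Blitz, None, Moderate); (Blitz, Light, None)

Mark each player's best response to every combination of opponents' strategies; a profile where every player is best-responding is a pure Nash equilibrium.
Brand 1 against (None, None): payoffs 7, 6 → best response Heavy.
Brand 1 against (None, Light): payoffs 8, 4 → best response Heavy.
Brand 1 against (None, Moderate): payoffs 1, 8 → best response Blitz.
Brand 1 against (Light, None): payoffs 4, 5 → best response Blitz.
Brand 1 against (Light, Light): payoffs 0, 4 → best response Blitz.
Brand 1 against (Light, Moderate): payoffs 4, 2 → best response Heavy.
Brand 2 against (Heavy, None): payoffs 5, 1 → best response None.
Brand 2 against (Heavy, Light): payoffs 8, 1 → best response None.
Brand 2 against (Heavy, Moderate): payoffs 9, 1 → best response None.
Brand 2 against (Blitz, None): payoffs 4, 8 → best response Light.
Brand 2 against (Blitz, Light): payoffs 6, 1 → best response None.
Brand 2 against (Blitz, Moderate): payoffs 7, 2 → best response None.
Brand 3 against (Heavy, None): payoffs 1, 6, 0 → best response Light.
Brand 3 against (Heavy, Light): payoffs 3, 1, 0 → best response None.
Brand 3 against (Blitz, None): payoffs 2, 0, 9 → best response Moderate.
Brand 3 against (Blitz, Light): payoffs 7, 5, 3 → best response None.
Mutual best responses: (Heavy, None, Light); (Blitz, None, Moderate); (Blitz, Light, None).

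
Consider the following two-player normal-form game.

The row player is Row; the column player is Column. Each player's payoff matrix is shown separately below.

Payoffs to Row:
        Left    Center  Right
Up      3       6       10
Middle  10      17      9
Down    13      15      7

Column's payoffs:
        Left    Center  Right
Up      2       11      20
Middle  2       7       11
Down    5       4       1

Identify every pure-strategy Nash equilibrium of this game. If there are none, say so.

For each strategy profile, look for a profitable unilateral deviation.
(Up, Left): Row can switch to Middle (3 → 10). Not NE.
(Up, Center): Row can switch to Middle (6 → 17). Not NE.
(Up, Right): Row gets 10, best alternative 9; Column gets 20, best alternative 11. No profitable deviation — NE.
(Middle, Left): Row can switch to Down (10 → 13). Not NE.
(Middle, Center): Column can switch to Right (7 → 11). Not NE.
(Middle, Right): Row can switch to Up (9 → 10). Not NE.
(Down, Left): Row gets 13, best alternative 10; Column gets 5, best alternative 4. No profitable deviation — NE.
(Down, Center): Row can switch to Middle (15 → 17). Not NE.
(Down, Right): Row can switch to Up (7 → 10). Not NE.

Pure-strategy Nash equilibria: (Up, Right); (Down, Left)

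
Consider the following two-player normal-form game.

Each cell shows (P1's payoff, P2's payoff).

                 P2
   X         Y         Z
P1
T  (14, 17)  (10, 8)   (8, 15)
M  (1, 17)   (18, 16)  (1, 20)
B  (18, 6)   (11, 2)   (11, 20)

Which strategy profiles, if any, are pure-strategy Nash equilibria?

(B, Z)

P1 against X: payoffs 14, 1, 18 → best response B.
P1 against Y: payoffs 10, 18, 11 → best response M.
P1 against Z: payoffs 8, 1, 11 → best response B.
P2 against T: payoffs 17, 8, 15 → best response X.
P2 against M: payoffs 17, 16, 20 → best response Z.
P2 against B: payoffs 6, 2, 20 → best response Z.
Mutual best responses: (B, Z).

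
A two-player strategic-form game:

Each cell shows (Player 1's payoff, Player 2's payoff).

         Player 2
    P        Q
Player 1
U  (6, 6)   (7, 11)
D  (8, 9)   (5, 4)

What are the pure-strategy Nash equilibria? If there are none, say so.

(U, Q); (D, P)

Player 1 against P: payoffs 6, 8 → best response D.
Player 1 against Q: payoffs 7, 5 → best response U.
Player 2 against U: payoffs 6, 11 → best response Q.
Player 2 against D: payoffs 9, 4 → best response P.
Mutual best responses: (U, Q); (D, P).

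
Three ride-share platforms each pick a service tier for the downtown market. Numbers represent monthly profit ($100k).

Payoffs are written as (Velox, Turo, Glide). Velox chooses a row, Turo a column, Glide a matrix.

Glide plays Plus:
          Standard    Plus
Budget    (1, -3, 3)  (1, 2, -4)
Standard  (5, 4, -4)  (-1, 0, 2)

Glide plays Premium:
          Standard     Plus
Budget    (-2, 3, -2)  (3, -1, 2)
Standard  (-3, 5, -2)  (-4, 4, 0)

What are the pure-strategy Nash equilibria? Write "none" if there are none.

There is no pure-strategy Nash equilibrium.

(Budget, Standard, Plus): Velox can switch to Standard (1 → 5). Not NE.
(Budget, Standard, Premium): Glide can switch to Plus (-2 → 3). Not NE.
(Budget, Plus, Plus): Glide can switch to Premium (-4 → 2). Not NE.
(Budget, Plus, Premium): Turo can switch to Standard (-1 → 3). Not NE.
(Standard, Standard, Plus): Glide can switch to Premium (-4 → -2). Not NE.
(Standard, Standard, Premium): Velox can switch to Budget (-3 → -2). Not NE.
(The remaining 2 profiles each have a profitable deviation by the same check.)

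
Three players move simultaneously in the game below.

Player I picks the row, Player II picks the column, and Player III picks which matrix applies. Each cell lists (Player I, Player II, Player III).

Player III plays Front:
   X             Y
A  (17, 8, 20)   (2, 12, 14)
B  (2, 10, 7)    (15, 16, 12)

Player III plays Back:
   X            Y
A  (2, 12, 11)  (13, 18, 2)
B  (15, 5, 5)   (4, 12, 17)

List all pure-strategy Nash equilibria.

Mark each player's best response to every combination of opponents' strategies; a profile where every player is best-responding is a pure Nash equilibrium.
Player I against (X, Front): payoffs 17, 2 → best response A.
Player I against (X, Back): payoffs 2, 15 → best response B.
Player I against (Y, Front): payoffs 2, 15 → best response B.
Player I against (Y, Back): payoffs 13, 4 → best response A.
Player II against (A, Front): payoffs 8, 12 → best response Y.
Player II against (A, Back): payoffs 12, 18 → best response Y.
Player II against (B, Front): payoffs 10, 16 → best response Y.
Player II against (B, Back): payoffs 5, 12 → best response Y.
Player III against (A, X): payoffs 20, 11 → best response Front.
Player III against (A, Y): payoffs 14, 2 → best response Front.
Player III against (B, X): payoffs 7, 5 → best response Front.
Player III against (B, Y): payoffs 12, 17 → best response Back.
No profile is a mutual best response for all players.

There is no pure-strategy Nash equilibrium.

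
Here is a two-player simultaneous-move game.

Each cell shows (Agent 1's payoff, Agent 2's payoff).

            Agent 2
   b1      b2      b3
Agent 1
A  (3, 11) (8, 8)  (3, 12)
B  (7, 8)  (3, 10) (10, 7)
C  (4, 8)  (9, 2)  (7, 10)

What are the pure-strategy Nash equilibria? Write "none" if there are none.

Agent 1 against b1: payoffs 3, 7, 4 → best response B.
Agent 1 against b2: payoffs 8, 3, 9 → best response C.
Agent 1 against b3: payoffs 3, 10, 7 → best response B.
Agent 2 against A: payoffs 11, 8, 12 → best response b3.
Agent 2 against B: payoffs 8, 10, 7 → best response b2.
Agent 2 against C: payoffs 8, 2, 10 → best response b3.
No profile is a mutual best response for all players.

No pure-strategy Nash equilibrium.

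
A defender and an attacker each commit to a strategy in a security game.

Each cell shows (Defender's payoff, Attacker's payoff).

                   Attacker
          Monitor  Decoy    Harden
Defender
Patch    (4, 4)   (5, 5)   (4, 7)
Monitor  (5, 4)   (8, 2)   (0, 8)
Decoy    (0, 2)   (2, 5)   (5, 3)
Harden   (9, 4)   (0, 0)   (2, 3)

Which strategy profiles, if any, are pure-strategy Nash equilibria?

Pure NE: (Harden, Monitor)

Defender against Monitor: payoffs 4, 5, 0, 9 → best response Harden.
Defender against Decoy: payoffs 5, 8, 2, 0 → best response Monitor.
Defender against Harden: payoffs 4, 0, 5, 2 → best response Decoy.
Attacker against Patch: payoffs 4, 5, 7 → best response Harden.
Attacker against Monitor: payoffs 4, 2, 8 → best response Harden.
Attacker against Decoy: payoffs 2, 5, 3 → best response Decoy.
Attacker against Harden: payoffs 4, 0, 3 → best response Monitor.
Mutual best responses: (Harden, Monitor).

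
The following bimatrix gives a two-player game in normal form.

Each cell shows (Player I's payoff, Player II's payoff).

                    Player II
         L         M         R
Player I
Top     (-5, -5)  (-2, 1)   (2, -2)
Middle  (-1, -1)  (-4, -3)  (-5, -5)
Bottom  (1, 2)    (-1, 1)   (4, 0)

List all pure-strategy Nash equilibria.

The unique pure-strategy Nash equilibrium is (Bottom, L).

Mark each player's best response to every combination of opponents' strategies; a profile where every player is best-responding is a pure Nash equilibrium.
Player I against L: payoffs -5, -1, 1 → best response Bottom.
Player I against M: payoffs -2, -4, -1 → best response Bottom.
Player I against R: payoffs 2, -5, 4 → best response Bottom.
Player II against Top: payoffs -5, 1, -2 → best response M.
Player II against Middle: payoffs -1, -3, -5 → best response L.
Player II against Bottom: payoffs 2, 1, 0 → best response L.
Mutual best responses: (Bottom, L).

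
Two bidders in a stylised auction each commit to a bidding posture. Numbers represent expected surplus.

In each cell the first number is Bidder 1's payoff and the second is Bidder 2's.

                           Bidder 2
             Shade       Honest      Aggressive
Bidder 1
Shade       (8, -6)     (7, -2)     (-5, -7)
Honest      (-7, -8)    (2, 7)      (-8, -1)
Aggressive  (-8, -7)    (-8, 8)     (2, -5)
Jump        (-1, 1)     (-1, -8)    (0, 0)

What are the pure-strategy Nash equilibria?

Bidder 1 against Shade: payoffs 8, -7, -8, -1 → best response Shade.
Bidder 1 against Honest: payoffs 7, 2, -8, -1 → best response Shade.
Bidder 1 against Aggressive: payoffs -5, -8, 2, 0 → best response Aggressive.
Bidder 2 against Shade: payoffs -6, -2, -7 → best response Honest.
Bidder 2 against Honest: payoffs -8, 7, -1 → best response Honest.
Bidder 2 against Aggressive: payoffs -7, 8, -5 → best response Honest.
Bidder 2 against Jump: payoffs 1, -8, 0 → best response Shade.
Mutual best responses: (Shade, Honest).

(Shade, Honest)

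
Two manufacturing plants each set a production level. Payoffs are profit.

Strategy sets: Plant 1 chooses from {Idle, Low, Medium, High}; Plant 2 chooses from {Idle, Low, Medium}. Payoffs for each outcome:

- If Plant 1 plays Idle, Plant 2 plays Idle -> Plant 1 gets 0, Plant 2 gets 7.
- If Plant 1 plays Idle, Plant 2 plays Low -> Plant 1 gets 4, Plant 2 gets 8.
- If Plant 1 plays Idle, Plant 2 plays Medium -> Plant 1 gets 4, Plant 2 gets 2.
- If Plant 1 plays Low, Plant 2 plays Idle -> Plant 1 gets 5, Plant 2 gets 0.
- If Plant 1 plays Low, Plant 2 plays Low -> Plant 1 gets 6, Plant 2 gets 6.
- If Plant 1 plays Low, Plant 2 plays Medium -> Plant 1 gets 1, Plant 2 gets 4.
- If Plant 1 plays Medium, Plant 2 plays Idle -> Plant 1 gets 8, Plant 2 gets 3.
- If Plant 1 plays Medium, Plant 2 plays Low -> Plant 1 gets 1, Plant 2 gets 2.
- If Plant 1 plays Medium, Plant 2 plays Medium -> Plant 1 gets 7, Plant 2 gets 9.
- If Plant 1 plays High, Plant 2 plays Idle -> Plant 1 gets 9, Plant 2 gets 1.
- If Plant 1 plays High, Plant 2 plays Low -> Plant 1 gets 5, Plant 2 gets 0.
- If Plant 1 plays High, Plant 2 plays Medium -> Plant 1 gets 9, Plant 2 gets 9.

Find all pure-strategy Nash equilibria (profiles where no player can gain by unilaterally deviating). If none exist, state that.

Plant 1 against Idle: payoffs 0, 5, 8, 9 → best response High.
Plant 1 against Low: payoffs 4, 6, 1, 5 → best response Low.
Plant 1 against Medium: payoffs 4, 1, 7, 9 → best response High.
Plant 2 against Idle: payoffs 7, 8, 2 → best response Low.
Plant 2 against Low: payoffs 0, 6, 4 → best response Low.
Plant 2 against Medium: payoffs 3, 2, 9 → best response Medium.
Plant 2 against High: payoffs 1, 0, 9 → best response Medium.
Mutual best responses: (Low, Low); (High, Medium).

Pure-strategy Nash equilibria: (Low, Low) and (High, Medium)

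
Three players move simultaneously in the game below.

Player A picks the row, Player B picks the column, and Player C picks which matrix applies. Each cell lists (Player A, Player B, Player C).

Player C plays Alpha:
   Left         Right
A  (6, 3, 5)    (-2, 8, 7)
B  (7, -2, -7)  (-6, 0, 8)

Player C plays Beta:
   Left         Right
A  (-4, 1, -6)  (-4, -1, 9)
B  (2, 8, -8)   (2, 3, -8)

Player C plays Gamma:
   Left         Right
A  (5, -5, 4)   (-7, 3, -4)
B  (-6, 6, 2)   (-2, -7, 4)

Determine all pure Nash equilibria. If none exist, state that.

There is no pure-strategy Nash equilibrium.

Player A against (Left, Alpha): payoffs 6, 7 → best response B.
Player A against (Left, Beta): payoffs -4, 2 → best response B.
Player A against (Left, Gamma): payoffs 5, -6 → best response A.
Player A against (Right, Alpha): payoffs -2, -6 → best response A.
Player A against (Right, Beta): payoffs -4, 2 → best response B.
Player A against (Right, Gamma): payoffs -7, -2 → best response B.
Player B against (A, Alpha): payoffs 3, 8 → best response Right.
Player B against (A, Beta): payoffs 1, -1 → best response Left.
Player B against (A, Gamma): payoffs -5, 3 → best response Right.
Player B against (B, Alpha): payoffs -2, 0 → best response Right.
Player B against (B, Beta): payoffs 8, 3 → best response Left.
Player B against (B, Gamma): payoffs 6, -7 → best response Left.
Player C against (A, Left): payoffs 5, -6, 4 → best response Alpha.
Player C against (A, Right): payoffs 7, 9, -4 → best response Beta.
Player C against (B, Left): payoffs -7, -8, 2 → best response Gamma.
Player C against (B, Right): payoffs 8, -8, 4 → best response Alpha.
No profile is a mutual best response for all players.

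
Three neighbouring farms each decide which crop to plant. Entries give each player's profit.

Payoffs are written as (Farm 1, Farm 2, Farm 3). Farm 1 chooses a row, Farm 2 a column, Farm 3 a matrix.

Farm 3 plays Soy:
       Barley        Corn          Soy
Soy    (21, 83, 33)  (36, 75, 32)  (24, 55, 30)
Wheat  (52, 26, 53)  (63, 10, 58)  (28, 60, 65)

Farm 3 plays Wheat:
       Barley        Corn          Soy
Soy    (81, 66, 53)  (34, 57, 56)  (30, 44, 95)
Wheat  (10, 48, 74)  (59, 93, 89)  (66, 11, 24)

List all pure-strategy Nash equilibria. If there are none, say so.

(Soy, Barley, Wheat); (Wheat, Corn, Wheat); (Wheat, Soy, Soy)

Farm 1 against (Barley, Soy): payoffs 21, 52 → best response Wheat.
Farm 1 against (Barley, Wheat): payoffs 81, 10 → best response Soy.
Farm 1 against (Corn, Soy): payoffs 36, 63 → best response Wheat.
Farm 1 against (Corn, Wheat): payoffs 34, 59 → best response Wheat.
Farm 1 against (Soy, Soy): payoffs 24, 28 → best response Wheat.
Farm 1 against (Soy, Wheat): payoffs 30, 66 → best response Wheat.
Farm 2 against (Soy, Soy): payoffs 83, 75, 55 → best response Barley.
Farm 2 against (Soy, Wheat): payoffs 66, 57, 44 → best response Barley.
Farm 2 against (Wheat, Soy): payoffs 26, 10, 60 → best response Soy.
Farm 2 against (Wheat, Wheat): payoffs 48, 93, 11 → best response Corn.
Farm 3 against (Soy, Barley): payoffs 33, 53 → best response Wheat.
Farm 3 against (Soy, Corn): payoffs 32, 56 → best response Wheat.
Farm 3 against (Soy, Soy): payoffs 30, 95 → best response Wheat.
Farm 3 against (Wheat, Barley): payoffs 53, 74 → best response Wheat.
Farm 3 against (Wheat, Corn): payoffs 58, 89 → best response Wheat.
Farm 3 against (Wheat, Soy): payoffs 65, 24 → best response Soy.
Mutual best responses: (Soy, Barley, Wheat); (Wheat, Corn, Wheat); (Wheat, Soy, Soy).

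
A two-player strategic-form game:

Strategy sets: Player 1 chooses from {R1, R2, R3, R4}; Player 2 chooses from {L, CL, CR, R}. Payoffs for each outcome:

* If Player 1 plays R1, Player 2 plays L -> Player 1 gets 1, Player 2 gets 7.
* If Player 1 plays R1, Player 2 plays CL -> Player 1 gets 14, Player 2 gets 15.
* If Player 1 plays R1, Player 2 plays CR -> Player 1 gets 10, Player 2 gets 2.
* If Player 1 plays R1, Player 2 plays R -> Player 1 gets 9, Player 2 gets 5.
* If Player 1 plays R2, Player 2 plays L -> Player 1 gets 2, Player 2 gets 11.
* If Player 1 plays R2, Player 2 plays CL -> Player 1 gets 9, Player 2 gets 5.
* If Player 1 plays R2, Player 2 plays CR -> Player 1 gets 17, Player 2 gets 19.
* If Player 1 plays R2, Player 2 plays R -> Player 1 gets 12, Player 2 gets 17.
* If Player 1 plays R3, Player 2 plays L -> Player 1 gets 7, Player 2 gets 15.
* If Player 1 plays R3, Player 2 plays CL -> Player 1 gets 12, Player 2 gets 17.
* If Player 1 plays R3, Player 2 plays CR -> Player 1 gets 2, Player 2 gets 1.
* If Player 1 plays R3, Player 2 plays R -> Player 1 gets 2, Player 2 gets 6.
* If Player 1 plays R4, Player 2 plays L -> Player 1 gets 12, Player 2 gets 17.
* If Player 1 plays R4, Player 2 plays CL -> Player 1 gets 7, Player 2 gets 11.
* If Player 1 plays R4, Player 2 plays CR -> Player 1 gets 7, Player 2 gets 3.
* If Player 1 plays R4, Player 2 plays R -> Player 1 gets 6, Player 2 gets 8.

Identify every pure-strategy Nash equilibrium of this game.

(R1, CL), (R2, CR), (R4, L)

Player 1 against L: payoffs 1, 2, 7, 12 → best response R4.
Player 1 against CL: payoffs 14, 9, 12, 7 → best response R1.
Player 1 against CR: payoffs 10, 17, 2, 7 → best response R2.
Player 1 against R: payoffs 9, 12, 2, 6 → best response R2.
Player 2 against R1: payoffs 7, 15, 2, 5 → best response CL.
Player 2 against R2: payoffs 11, 5, 19, 17 → best response CR.
Player 2 against R3: payoffs 15, 17, 1, 6 → best response CL.
Player 2 against R4: payoffs 17, 11, 3, 8 → best response L.
Mutual best responses: (R1, CL); (R2, CR); (R4, L).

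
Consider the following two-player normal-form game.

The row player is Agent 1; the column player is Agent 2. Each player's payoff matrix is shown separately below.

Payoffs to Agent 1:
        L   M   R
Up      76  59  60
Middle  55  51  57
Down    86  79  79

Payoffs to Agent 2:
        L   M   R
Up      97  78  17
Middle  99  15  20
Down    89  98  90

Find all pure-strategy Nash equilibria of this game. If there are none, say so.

Check each profile: it is a Nash equilibrium iff no player can strictly gain by switching unilaterally.
(Up, L): Agent 1 can switch to Down (76 → 86). Not NE.
(Up, M): Agent 1 can switch to Down (59 → 79). Not NE.
(Up, R): Agent 1 can switch to Down (60 → 79). Not NE.
(Middle, L): Agent 1 can switch to Up (55 → 76). Not NE.
(Middle, M): Agent 1 can switch to Up (51 → 59). Not NE.
(Middle, R): Agent 1 can switch to Up (57 → 60). Not NE.
(Down, M): Agent 1 gets 79, best alternative 59; Agent 2 gets 98, best alternative 90. No profitable deviation — NE.
(The remaining 2 profiles each have a profitable deviation by the same check.)

The unique pure-strategy Nash equilibrium is (Down, M).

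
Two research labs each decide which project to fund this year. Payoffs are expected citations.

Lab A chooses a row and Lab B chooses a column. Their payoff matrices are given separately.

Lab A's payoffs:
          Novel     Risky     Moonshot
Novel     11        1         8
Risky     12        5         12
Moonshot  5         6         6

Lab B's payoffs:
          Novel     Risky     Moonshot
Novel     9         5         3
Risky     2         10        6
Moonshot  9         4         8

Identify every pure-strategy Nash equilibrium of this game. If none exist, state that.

(Novel, Novel): Lab A can switch to Risky (11 → 12). Not NE.
(Novel, Risky): Lab A can switch to Risky (1 → 5). Not NE.
(Novel, Moonshot): Lab A can switch to Risky (8 → 12). Not NE.
(Risky, Novel): Lab B can switch to Risky (2 → 10). Not NE.
(Risky, Risky): Lab A can switch to Moonshot (5 → 6). Not NE.
(Risky, Moonshot): Lab B can switch to Risky (6 → 10). Not NE.
(Moonshot, Novel): Lab A can switch to Novel (5 → 11). Not NE.
(Moonshot, Risky): Lab B can switch to Novel (4 → 9). Not NE.
(Moonshot, Moonshot): Lab A can switch to Novel (6 → 8). Not NE.

none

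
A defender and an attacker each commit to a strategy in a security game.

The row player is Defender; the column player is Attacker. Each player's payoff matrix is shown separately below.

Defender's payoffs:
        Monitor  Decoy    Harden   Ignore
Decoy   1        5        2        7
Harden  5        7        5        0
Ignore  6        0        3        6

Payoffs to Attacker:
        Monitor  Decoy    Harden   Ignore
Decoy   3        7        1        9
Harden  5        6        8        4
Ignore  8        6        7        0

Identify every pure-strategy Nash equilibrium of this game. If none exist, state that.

Defender against Monitor: payoffs 1, 5, 6 → best response Ignore.
Defender against Decoy: payoffs 5, 7, 0 → best response Harden.
Defender against Harden: payoffs 2, 5, 3 → best response Harden.
Defender against Ignore: payoffs 7, 0, 6 → best response Decoy.
Attacker against Decoy: payoffs 3, 7, 1, 9 → best response Ignore.
Attacker against Harden: payoffs 5, 6, 8, 4 → best response Harden.
Attacker against Ignore: payoffs 8, 6, 7, 0 → best response Monitor.
Mutual best responses: (Decoy, Ignore); (Harden, Harden); (Ignore, Monitor).

Pure-strategy Nash equilibria: (Decoy, Ignore); (Harden, Harden); (Ignore, Monitor)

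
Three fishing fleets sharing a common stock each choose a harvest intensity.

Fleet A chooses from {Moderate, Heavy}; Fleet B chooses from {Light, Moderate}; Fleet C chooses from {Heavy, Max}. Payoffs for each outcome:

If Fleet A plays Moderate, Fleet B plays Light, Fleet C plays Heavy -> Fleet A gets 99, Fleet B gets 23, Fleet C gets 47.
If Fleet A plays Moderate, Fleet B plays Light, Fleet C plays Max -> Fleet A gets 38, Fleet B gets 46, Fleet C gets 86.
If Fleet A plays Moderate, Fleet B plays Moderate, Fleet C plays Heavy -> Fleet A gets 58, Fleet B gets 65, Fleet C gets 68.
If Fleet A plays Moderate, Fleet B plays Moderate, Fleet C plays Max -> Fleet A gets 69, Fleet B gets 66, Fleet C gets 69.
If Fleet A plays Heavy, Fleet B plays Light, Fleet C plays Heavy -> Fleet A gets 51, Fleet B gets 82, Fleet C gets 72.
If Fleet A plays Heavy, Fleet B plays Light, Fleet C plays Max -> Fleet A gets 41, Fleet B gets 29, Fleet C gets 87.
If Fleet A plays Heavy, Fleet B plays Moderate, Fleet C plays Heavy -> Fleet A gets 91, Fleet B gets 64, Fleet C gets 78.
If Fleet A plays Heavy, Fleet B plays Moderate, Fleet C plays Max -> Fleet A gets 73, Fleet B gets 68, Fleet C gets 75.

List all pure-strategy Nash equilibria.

For each strategy profile, look for a profitable unilateral deviation.
(Moderate, Light, Heavy): Fleet B can switch to Moderate (23 → 65). Not NE.
(Moderate, Light, Max): Fleet A can switch to Heavy (38 → 41). Not NE.
(Moderate, Moderate, Heavy): Fleet A can switch to Heavy (58 → 91). Not NE.
(Moderate, Moderate, Max): Fleet A can switch to Heavy (69 → 73). Not NE.
(Heavy, Light, Heavy): Fleet A can switch to Moderate (51 → 99). Not NE.
(Heavy, Light, Max): Fleet B can switch to Moderate (29 → 68). Not NE.
(Heavy, Moderate, Heavy): Fleet B can switch to Light (64 → 82). Not NE.
(Heavy, Moderate, Max): Fleet C can switch to Heavy (75 → 78). Not NE.

There is no pure-strategy Nash equilibrium.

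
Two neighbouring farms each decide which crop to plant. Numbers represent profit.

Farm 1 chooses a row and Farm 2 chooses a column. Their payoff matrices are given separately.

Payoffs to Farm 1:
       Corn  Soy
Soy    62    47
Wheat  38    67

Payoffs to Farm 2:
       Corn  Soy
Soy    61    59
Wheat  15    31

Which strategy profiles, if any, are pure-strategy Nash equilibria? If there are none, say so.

Farm 1 against Corn: payoffs 62, 38 → best response Soy.
Farm 1 against Soy: payoffs 47, 67 → best response Wheat.
Farm 2 against Soy: payoffs 61, 59 → best response Corn.
Farm 2 against Wheat: payoffs 15, 31 → best response Soy.
Mutual best responses: (Soy, Corn); (Wheat, Soy).

(Soy, Corn); (Wheat, Soy)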